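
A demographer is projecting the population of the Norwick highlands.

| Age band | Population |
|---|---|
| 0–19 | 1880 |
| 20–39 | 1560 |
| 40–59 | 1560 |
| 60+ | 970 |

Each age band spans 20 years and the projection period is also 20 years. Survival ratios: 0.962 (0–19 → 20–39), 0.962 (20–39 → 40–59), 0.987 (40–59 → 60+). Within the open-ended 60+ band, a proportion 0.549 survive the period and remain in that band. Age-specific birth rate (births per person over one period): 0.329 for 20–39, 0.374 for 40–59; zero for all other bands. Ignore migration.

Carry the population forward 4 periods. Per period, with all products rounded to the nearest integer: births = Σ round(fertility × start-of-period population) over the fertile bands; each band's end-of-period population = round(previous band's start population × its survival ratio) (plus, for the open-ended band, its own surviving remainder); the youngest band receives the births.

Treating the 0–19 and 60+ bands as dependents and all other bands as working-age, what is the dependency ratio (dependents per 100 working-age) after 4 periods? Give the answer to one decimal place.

171.3

(Groups numbered youngest = 1 to oldest = 4.)
After projecting period 1:
Births: 1560 * 0.329 = 513  |  1560 * 0.374 = 583 — total 1096
Group 2: 1880 * 0.962 = 1809
Group 3: 1560 * 0.962 = 1501
Group 4: 1560 * 0.987 + 970 * 0.549 = 1540 + 533 = 2073
End of period: [1096, 1809, 1501, 2073]
After projecting period 2:
Births: 1809 * 0.329 = 595  |  1501 * 0.374 = 561 — total 1156
Group 2: 1096 * 0.962 = 1054
Group 3: 1809 * 0.962 = 1740
Group 4: 1501 * 0.987 + 2073 * 0.549 = 1481 + 1138 = 2619
End of period: [1156, 1054, 1740, 2619]
After projecting period 3:
Births: 1054 * 0.329 = 347  |  1740 * 0.374 = 651 — total 998
Group 2: 1156 * 0.962 = 1112
Group 3: 1054 * 0.962 = 1014
Group 4: 1740 * 0.987 + 2619 * 0.549 = 1717 + 1438 = 3155
End of period: [998, 1112, 1014, 3155]
After projecting period 4:
Births: 1112 * 0.329 = 366  |  1014 * 0.374 = 379 — total 745
Group 2: 998 * 0.962 = 960
Group 3: 1112 * 0.962 = 1070
Group 4: 1014 * 0.987 + 3155 * 0.549 = 1001 + 1732 = 2733
End of period: [745, 960, 1070, 2733]
Dependents (band 0–19 + band 60+) = 745 + 2733 = 3478; working-age = 2030; ratio = 3478/2030 × 100 = 171.3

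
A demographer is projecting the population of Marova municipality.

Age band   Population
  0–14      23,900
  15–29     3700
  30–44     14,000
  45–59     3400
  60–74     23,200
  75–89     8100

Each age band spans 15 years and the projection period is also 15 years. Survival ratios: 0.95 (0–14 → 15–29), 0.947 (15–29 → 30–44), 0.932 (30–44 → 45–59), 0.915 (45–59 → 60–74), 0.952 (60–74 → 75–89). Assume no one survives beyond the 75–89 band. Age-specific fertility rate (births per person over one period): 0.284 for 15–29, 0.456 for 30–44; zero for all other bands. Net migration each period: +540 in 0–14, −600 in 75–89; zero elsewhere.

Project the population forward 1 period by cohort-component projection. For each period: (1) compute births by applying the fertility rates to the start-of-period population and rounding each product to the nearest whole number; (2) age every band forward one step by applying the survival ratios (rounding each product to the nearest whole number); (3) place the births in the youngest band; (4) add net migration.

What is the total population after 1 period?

71829

Period 1.
Births: 3700 * 0.284 = 1051  |  14000 * 0.456 = 6384 → 7435
15–29: 23900 * 0.95 = 22705
30–44: 3700 * 0.947 = 3504
45–59: 14000 * 0.932 = 13048
60–74: 3400 * 0.915 = 3111
75–89: 23200 * 0.952 = 22086
Net migration: 0–14 + 540 → 7975; 75–89 − 600 → 21486
Giving 7975 / 22705 / 3504 / 13048 / 3111 / 21486.
Total after period 1: 7975 + 22705 + 3504 + 13048 + 3111 + 21486 = 71829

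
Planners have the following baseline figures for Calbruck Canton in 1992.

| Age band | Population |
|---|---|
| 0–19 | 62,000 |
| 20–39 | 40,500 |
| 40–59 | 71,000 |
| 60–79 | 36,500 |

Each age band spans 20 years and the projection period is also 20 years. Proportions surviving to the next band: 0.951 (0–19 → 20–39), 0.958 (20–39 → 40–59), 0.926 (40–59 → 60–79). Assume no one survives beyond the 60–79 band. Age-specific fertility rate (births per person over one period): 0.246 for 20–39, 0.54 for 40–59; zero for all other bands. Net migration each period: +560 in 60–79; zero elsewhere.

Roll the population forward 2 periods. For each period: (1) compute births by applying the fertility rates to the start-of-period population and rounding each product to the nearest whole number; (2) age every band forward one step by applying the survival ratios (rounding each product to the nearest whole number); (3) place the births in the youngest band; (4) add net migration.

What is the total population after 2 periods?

Period 1.
Births: 40500 × 0.246 = 9963  |  71000 × 0.54 = 38340 — total 48303
20–39: 62000 × 0.951 = 58962
40–59: 40500 × 0.958 = 38799
60–79: 71000 × 0.926 = 65746
Net migration: 60–79 + 560 → 66306
Population now: 0–19=48303, 20–39=58962, 40–59=38799, 60–79=66306
Period 2.
Births: 58962 × 0.246 = 14505  |  38799 × 0.54 = 20951 — total 35456
20–39: 48303 × 0.951 = 45936
40–59: 58962 × 0.958 = 56486
60–79: 38799 × 0.926 = 35928
Net migration: 60–79 + 560 → 36488
Population now: 0–19=35456, 20–39=45936, 40–59=56486, 60–79=36488
Total after period 2: 35456 + 45936 + 56486 + 36488 = 174366

174366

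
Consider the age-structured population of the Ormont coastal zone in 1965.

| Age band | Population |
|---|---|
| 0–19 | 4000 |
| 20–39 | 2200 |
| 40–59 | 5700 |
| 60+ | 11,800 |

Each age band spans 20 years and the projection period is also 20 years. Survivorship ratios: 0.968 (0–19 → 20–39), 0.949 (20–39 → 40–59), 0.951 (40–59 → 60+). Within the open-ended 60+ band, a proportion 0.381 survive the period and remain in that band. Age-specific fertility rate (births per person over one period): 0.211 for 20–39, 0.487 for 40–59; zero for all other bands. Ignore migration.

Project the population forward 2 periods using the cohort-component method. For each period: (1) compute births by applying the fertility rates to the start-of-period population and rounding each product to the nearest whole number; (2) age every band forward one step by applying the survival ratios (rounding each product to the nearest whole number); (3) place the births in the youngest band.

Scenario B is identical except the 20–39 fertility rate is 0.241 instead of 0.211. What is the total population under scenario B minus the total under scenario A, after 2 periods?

— Period 1 —
Births: 2200 × 0.211 = 464, 5700 × 0.487 = 2776 → 3240
20–39: 4000 × 0.968 = 3872
40–59: 2200 × 0.949 = 2088
60+: 5700 × 0.951 + 11800 × 0.381 = 5421 + 4496 = 9917
Population now: 0–19=3240, 20–39=3872, 40–59=2088, 60+=9917
— Period 2 —
Births: 3872 × 0.211 = 817, 2088 × 0.487 = 1017 → 1834
20–39: 3240 × 0.968 = 3136
40–59: 3872 × 0.949 = 3675
60+: 2088 × 0.951 + 9917 × 0.381 = 1986 + 3778 = 5764
Population now: 0–19=1834, 20–39=3136, 40–59=3675, 60+=5764
Scenario A total after 2 periods: 14409
Scenario B projection —
— Period 1 —
Births: 2200 × 0.241 = 530, 5700 × 0.487 = 2776 → 3306
20–39: 4000 × 0.968 = 3872
40–59: 2200 × 0.949 = 2088
60+: 5700 × 0.951 + 11800 × 0.381 = 5421 + 4496 = 9917
Population now: 0–19=3306, 20–39=3872, 40–59=2088, 60+=9917
— Period 2 —
Births: 3872 × 0.241 = 933, 2088 × 0.487 = 1017 → 1950
20–39: 3306 × 0.968 = 3200
40–59: 3872 × 0.949 = 3675
60+: 2088 × 0.951 + 9917 × 0.381 = 1986 + 3778 = 5764
Population now: 0–19=1950, 20–39=3200, 40–59=3675, 60+=5764
Scenario B total after 2 periods: 14589
Difference B − A = 14589 − 14409 = 180

180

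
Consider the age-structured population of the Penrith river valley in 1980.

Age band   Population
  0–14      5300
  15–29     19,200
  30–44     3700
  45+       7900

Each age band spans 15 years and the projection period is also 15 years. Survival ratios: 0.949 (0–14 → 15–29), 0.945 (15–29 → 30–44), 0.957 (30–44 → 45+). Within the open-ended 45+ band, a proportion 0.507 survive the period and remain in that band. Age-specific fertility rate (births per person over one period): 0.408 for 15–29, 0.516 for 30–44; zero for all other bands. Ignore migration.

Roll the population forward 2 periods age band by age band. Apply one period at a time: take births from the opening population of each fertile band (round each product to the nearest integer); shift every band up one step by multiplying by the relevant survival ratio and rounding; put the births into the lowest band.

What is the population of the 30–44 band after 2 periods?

Period 1.
Births: 19200 * 0.408 = 7834 ; 3700 * 0.516 = 1909 → total 9743
15–29: 5300 * 0.949 = 5030
30–44: 19200 * 0.945 = 18144
45+: 3700 * 0.957 + 7900 * 0.507 = 3541 + 4005 = 7546
End of period: [9743, 5030, 18144, 7546]
Period 2.
Births: 5030 * 0.408 = 2052 ; 18144 * 0.516 = 9362 → total 11414
15–29: 9743 * 0.949 = 9246
30–44: 5030 * 0.945 = 4753
45+: 18144 * 0.957 + 7546 * 0.507 = 17364 + 3826 = 21190
End of period: [11414, 9246, 4753, 21190]

4753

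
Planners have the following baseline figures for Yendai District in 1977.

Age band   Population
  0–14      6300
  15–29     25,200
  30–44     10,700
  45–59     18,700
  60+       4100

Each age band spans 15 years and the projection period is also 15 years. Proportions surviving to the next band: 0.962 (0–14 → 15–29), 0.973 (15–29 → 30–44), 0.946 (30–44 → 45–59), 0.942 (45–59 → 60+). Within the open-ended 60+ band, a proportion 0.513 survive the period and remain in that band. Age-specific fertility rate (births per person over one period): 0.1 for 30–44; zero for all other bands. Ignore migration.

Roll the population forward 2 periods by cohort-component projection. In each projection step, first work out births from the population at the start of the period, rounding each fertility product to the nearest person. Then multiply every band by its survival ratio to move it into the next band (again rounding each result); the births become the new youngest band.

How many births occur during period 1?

1070

— Period 1 —
Births: 10700 × 0.1 = 1070
15–29: 6300 × 0.962 = 6061
30–44: 25200 × 0.973 = 24520
45–59: 10700 × 0.946 = 10122
60+: 18700 × 0.942 + 4100 × 0.513 = 17615 + 2103 = 19718
→ [1070, 6061, 24520, 10122, 19718]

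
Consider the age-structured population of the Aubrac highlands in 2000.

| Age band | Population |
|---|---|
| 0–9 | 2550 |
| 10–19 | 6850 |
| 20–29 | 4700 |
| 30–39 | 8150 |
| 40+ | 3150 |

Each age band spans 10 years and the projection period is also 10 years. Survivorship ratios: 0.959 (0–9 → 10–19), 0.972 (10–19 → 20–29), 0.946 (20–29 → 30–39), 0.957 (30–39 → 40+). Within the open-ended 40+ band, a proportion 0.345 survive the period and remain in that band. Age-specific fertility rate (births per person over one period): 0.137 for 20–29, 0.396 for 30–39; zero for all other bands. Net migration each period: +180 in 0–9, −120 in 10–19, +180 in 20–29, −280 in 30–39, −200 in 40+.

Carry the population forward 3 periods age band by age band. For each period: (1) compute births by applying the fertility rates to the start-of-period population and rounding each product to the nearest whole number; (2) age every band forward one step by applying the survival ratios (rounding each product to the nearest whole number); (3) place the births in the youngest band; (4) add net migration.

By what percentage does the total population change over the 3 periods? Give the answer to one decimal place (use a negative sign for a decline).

(Bands numbered youngest = 1 to oldest = 5.)
After projecting period 1:
Births: 4700 × 0.137 = 644 ; 8150 × 0.396 = 3227 → 3871
Band 2: 2550 × 0.959 = 2445
Band 3: 6850 × 0.972 = 6658
Band 4: 4700 × 0.946 = 4446
Band 5: 8150 × 0.957 + 3150 × 0.345 = 7800 + 1087 = 8887
Net migration: Band 1 + 180 → 4051; Band 2 − 120 → 2325; Band 3 + 180 → 6838; Band 4 − 280 → 4166; Band 5 − 200 → 8687
Giving 4051 / 2325 / 6838 / 4166 / 8687.
After projecting period 2:
Births: 6838 × 0.137 = 937 ; 4166 × 0.396 = 1650 → 2587
Band 2: 4051 × 0.959 = 3885
Band 3: 2325 × 0.972 = 2260
Band 4: 6838 × 0.946 = 6469
Band 5: 4166 × 0.957 + 8687 × 0.345 = 3987 + 2997 = 6984
Net migration: Band 1 + 180 → 2767; Band 2 − 120 → 3765; Band 3 + 180 → 2440; Band 4 − 280 → 6189; Band 5 − 200 → 6784
Giving 2767 / 3765 / 2440 / 6189 / 6784.
After projecting period 3:
Births: 2440 × 0.137 = 334 ; 6189 × 0.396 = 2451 → 2785
Band 2: 2767 × 0.959 = 2654
Band 3: 3765 × 0.972 = 3660
Band 4: 2440 × 0.946 = 2308
Band 5: 6189 × 0.957 + 6784 × 0.345 = 5923 + 2340 = 8263
Net migration: Band 1 + 180 → 2965; Band 2 − 120 → 2534; Band 3 + 180 → 3840; Band 4 − 280 → 2028; Band 5 − 200 → 8063
Giving 2965 / 2534 / 3840 / 2028 / 8063.
Total: 25400 → 19430; change = -5970; percentage change = -23.5%

-23.5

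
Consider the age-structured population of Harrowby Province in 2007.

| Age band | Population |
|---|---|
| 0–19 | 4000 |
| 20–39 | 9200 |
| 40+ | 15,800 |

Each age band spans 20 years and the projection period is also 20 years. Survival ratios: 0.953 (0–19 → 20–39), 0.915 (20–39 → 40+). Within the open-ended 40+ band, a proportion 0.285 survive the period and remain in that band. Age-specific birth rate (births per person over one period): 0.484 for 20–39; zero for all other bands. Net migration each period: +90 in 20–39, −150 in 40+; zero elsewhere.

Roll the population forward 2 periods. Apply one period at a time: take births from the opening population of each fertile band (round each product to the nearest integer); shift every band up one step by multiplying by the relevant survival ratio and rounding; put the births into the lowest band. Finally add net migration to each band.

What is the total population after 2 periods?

Call the groups 1 to 3, youngest first.
Period 1.
Births: 9200 × 0.484 = 4453
Group 2: 4000 × 0.953 = 3812
Group 3: 9200 × 0.915 + 15800 × 0.285 = 8418 + 4503 = 12921
Net migration: Group 2 + 90 → 3902; Group 3 − 150 → 12771
→ [4453, 3902, 12771]
Period 2.
Births: 3902 × 0.484 = 1889
Group 2: 4453 × 0.953 = 4244
Group 3: 3902 × 0.915 + 12771 × 0.285 = 3570 + 3640 = 7210
Net migration: Group 2 + 90 → 4334; Group 3 − 150 → 7060
→ [1889, 4334, 7060]
Total after period 2: 1889 + 4334 + 7060 = 13283

13283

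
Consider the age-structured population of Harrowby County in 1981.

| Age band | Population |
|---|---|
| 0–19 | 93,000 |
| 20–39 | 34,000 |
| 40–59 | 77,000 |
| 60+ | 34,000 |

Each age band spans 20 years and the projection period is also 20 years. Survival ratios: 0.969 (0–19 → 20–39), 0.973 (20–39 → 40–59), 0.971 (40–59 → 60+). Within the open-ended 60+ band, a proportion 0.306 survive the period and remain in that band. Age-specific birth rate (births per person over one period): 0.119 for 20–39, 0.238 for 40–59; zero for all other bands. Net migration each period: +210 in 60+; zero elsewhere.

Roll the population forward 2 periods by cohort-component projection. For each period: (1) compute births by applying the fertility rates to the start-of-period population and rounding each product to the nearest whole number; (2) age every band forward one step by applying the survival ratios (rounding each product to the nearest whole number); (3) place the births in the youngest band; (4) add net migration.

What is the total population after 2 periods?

Let group 1 be 0–19 through group 4 = 60+.
— Period 1 —
Births: 34000 * 0.119 = 4046, 77000 * 0.238 = 18326 → 22372
Group 2: 93000 * 0.969 = 90117
Group 3: 34000 * 0.973 = 33082
Group 4: 77000 * 0.971 + 34000 * 0.306 = 74767 + 10404 = 85171
Net migration: Group 4 + 210 → 85381
→ [22372, 90117, 33082, 85381]
— Period 2 —
Births: 90117 * 0.119 = 10724, 33082 * 0.238 = 7874 → 18598
Group 2: 22372 * 0.969 = 21678
Group 3: 90117 * 0.973 = 87684
Group 4: 33082 * 0.971 + 85381 * 0.306 = 32123 + 26127 = 58250
Net migration: Group 4 + 210 → 58460
→ [18598, 21678, 87684, 58460]
Total after period 2: 18598 + 21678 + 87684 + 58460 = 186420

186420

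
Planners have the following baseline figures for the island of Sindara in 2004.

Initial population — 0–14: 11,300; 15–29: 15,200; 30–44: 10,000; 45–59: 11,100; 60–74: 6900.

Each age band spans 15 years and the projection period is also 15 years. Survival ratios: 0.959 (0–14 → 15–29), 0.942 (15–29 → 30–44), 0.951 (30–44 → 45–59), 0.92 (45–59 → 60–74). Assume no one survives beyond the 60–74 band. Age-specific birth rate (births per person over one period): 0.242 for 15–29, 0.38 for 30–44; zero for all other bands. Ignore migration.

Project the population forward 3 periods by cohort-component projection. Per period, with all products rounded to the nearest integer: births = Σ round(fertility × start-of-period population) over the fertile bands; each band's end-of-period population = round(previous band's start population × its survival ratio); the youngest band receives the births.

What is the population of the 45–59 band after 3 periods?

9708

Period 1:
Births: 15200 * 0.242 = 3678 ; 10000 * 0.38 = 3800 → 7478
15–29: 11300 * 0.959 = 10837
30–44: 15200 * 0.942 = 14318
45–59: 10000 * 0.951 = 9510
60–74: 11100 * 0.92 = 10212
Giving 7478 / 10837 / 14318 / 9510 / 10212.
Period 2:
Births: 10837 * 0.242 = 2623 ; 14318 * 0.38 = 5441 → 8064
15–29: 7478 * 0.959 = 7171
30–44: 10837 * 0.942 = 10208
45–59: 14318 * 0.951 = 13616
60–74: 9510 * 0.92 = 8749
Giving 8064 / 7171 / 10208 / 13616 / 8749.
Period 3:
Births: 7171 * 0.242 = 1735 ; 10208 * 0.38 = 3879 → 5614
15–29: 8064 * 0.959 = 7733
30–44: 7171 * 0.942 = 6755
45–59: 10208 * 0.951 = 9708
60–74: 13616 * 0.92 = 12527
Giving 5614 / 7733 / 6755 / 9708 / 12527.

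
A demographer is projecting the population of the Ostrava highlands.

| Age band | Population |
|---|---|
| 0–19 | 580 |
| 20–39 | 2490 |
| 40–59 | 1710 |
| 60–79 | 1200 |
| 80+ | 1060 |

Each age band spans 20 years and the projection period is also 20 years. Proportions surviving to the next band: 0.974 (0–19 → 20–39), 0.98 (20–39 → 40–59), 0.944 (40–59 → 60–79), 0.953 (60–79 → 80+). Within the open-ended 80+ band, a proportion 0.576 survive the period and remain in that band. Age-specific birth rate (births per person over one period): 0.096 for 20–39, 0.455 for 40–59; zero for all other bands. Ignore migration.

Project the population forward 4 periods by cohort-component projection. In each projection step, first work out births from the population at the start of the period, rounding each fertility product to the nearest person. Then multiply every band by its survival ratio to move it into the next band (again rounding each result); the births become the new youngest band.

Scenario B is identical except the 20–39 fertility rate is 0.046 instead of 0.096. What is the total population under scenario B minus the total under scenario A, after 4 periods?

After projecting period 1:
Births: 2490 * 0.096 = 239 ; 1710 * 0.455 = 778 ⇒ total 1017
20–39: 580 * 0.974 = 565
40–59: 2490 * 0.98 = 2440
60–79: 1710 * 0.944 = 1614
80+: 1200 * 0.953 + 1060 * 0.576 = 1144 + 611 = 1755
Giving 1017 / 565 / 2440 / 1614 / 1755.
After projecting period 2:
Births: 565 * 0.096 = 54 ; 2440 * 0.455 = 1110 ⇒ total 1164
20–39: 1017 * 0.974 = 991
40–59: 565 * 0.98 = 554
60–79: 2440 * 0.944 = 2303
80+: 1614 * 0.953 + 1755 * 0.576 = 1538 + 1011 = 2549
Giving 1164 / 991 / 554 / 2303 / 2549.
After projecting period 3:
Births: 991 * 0.096 = 95 ; 554 * 0.455 = 252 ⇒ total 347
20–39: 1164 * 0.974 = 1134
40–59: 991 * 0.98 = 971
60–79: 554 * 0.944 = 523
80+: 2303 * 0.953 + 2549 * 0.576 = 2195 + 1468 = 3663
Giving 347 / 1134 / 971 / 523 / 3663.
After projecting period 4:
Births: 1134 * 0.096 = 109 ; 971 * 0.455 = 442 ⇒ total 551
20–39: 347 * 0.974 = 338
40–59: 1134 * 0.98 = 1111
60–79: 971 * 0.944 = 917
80+: 523 * 0.953 + 3663 * 0.576 = 498 + 2110 = 2608
Giving 551 / 338 / 1111 / 917 / 2608.
Scenario A total after 4 periods: 5525
Scenario B projection —
After projecting period 1:
Births: 2490 * 0.046 = 115 ; 1710 * 0.455 = 778 ⇒ total 893
20–39: 580 * 0.974 = 565
40–59: 2490 * 0.98 = 2440
60–79: 1710 * 0.944 = 1614
80+: 1200 * 0.953 + 1060 * 0.576 = 1144 + 611 = 1755
Giving 893 / 565 / 2440 / 1614 / 1755.
After projecting period 2:
Births: 565 * 0.046 = 26 ; 2440 * 0.455 = 1110 ⇒ total 1136
20–39: 893 * 0.974 = 870
40–59: 565 * 0.98 = 554
60–79: 2440 * 0.944 = 2303
80+: 1614 * 0.953 + 1755 * 0.576 = 1538 + 1011 = 2549
Giving 1136 / 870 / 554 / 2303 / 2549.
After projecting period 3:
Births: 870 * 0.046 = 40 ; 554 * 0.455 = 252 ⇒ total 292
20–39: 1136 * 0.974 = 1106
40–59: 870 * 0.98 = 853
60–79: 554 * 0.944 = 523
80+: 2303 * 0.953 + 2549 * 0.576 = 2195 + 1468 = 3663
Giving 292 / 1106 / 853 / 523 / 3663.
After projecting period 4:
Births: 1106 * 0.046 = 51 ; 853 * 0.455 = 388 ⇒ total 439
20–39: 292 * 0.974 = 284
40–59: 1106 * 0.98 = 1084
60–79: 853 * 0.944 = 805
80+: 523 * 0.953 + 3663 * 0.576 = 498 + 2110 = 2608
Giving 439 / 284 / 1084 / 805 / 2608.
Scenario B total after 4 periods: 5220
Difference B − A = 5220 − 5525 = -305

-305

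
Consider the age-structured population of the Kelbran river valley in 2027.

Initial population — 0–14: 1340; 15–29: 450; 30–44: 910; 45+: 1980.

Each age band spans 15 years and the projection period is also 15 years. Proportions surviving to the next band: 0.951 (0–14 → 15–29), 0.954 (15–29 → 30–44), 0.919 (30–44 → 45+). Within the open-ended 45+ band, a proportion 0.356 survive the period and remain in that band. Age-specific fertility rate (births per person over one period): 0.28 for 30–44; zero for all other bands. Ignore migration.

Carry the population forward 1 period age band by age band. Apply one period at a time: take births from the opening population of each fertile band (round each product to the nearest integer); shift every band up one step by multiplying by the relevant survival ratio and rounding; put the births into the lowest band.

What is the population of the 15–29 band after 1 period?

1274

(Groups numbered youngest = 1 to oldest = 4.)
Period 1:
Births: 910 * 0.28 = 255
Group 2: 1340 * 0.951 = 1274
Group 3: 450 * 0.954 = 429
Group 4: 910 * 0.919 + 1980 * 0.356 = 836 + 705 = 1541
→ [255, 1274, 429, 1541]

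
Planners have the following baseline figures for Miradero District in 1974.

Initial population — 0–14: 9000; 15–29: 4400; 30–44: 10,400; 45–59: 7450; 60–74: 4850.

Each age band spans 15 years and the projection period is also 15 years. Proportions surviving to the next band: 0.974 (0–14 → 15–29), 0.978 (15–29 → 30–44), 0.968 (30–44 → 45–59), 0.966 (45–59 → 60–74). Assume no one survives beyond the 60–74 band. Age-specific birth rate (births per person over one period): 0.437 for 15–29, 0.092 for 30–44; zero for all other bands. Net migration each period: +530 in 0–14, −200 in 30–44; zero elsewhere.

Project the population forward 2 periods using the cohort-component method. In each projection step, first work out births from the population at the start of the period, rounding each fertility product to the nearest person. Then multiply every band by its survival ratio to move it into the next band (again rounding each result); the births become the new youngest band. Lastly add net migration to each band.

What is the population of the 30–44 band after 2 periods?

8373

Period 1.
Births: 4400 × 0.437 = 1923 ; 10400 × 0.092 = 957 ⇒ total 2880
15–29: 9000 × 0.974 = 8766
30–44: 4400 × 0.978 = 4303
45–59: 10400 × 0.968 = 10067
60–74: 7450 × 0.966 = 7197
Net migration: 0–14 + 530 → 3410; 30–44 − 200 → 4103
→ [3410, 8766, 4103, 10067, 7197]
Period 2.
Births: 8766 × 0.437 = 3831 ; 4103 × 0.092 = 377 ⇒ total 4208
15–29: 3410 × 0.974 = 3321
30–44: 8766 × 0.978 = 8573
45–59: 4103 × 0.968 = 3972
60–74: 10067 × 0.966 = 9725
Net migration: 0–14 + 530 → 4738; 30–44 − 200 → 8373
→ [4738, 3321, 8373, 3972, 9725]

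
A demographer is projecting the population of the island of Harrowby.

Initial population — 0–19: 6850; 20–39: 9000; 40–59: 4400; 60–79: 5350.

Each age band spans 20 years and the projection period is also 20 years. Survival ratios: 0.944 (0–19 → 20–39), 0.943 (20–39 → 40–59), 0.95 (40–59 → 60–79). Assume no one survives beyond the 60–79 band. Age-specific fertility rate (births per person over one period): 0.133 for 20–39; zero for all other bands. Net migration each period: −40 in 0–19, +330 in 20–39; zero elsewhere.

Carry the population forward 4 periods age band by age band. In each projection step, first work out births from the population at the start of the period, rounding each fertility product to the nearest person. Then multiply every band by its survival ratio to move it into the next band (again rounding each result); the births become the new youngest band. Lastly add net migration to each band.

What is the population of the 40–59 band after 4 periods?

— Period 1 —
Births: 9000 * 0.133 = 1197
20–39: 6850 * 0.944 = 6466
40–59: 9000 * 0.943 = 8487
60–79: 4400 * 0.95 = 4180
Net migration: 0–19 − 40 → 1157; 20–39 + 330 → 6796
→ [1157, 6796, 8487, 4180]
— Period 2 —
Births: 6796 * 0.133 = 904
20–39: 1157 * 0.944 = 1092
40–59: 6796 * 0.943 = 6409
60–79: 8487 * 0.95 = 8063
Net migration: 0–19 − 40 → 864; 20–39 + 330 → 1422
→ [864, 1422, 6409, 8063]
— Period 3 —
Births: 1422 * 0.133 = 189
20–39: 864 * 0.944 = 816
40–59: 1422 * 0.943 = 1341
60–79: 6409 * 0.95 = 6089
Net migration: 0–19 − 40 → 149; 20–39 + 330 → 1146
→ [149, 1146, 1341, 6089]
— Period 4 —
Births: 1146 * 0.133 = 152
20–39: 149 * 0.944 = 141
40–59: 1146 * 0.943 = 1081
60–79: 1341 * 0.95 = 1274
Net migration: 0–19 − 40 → 112; 20–39 + 330 → 471
→ [112, 471, 1081, 1274]

1081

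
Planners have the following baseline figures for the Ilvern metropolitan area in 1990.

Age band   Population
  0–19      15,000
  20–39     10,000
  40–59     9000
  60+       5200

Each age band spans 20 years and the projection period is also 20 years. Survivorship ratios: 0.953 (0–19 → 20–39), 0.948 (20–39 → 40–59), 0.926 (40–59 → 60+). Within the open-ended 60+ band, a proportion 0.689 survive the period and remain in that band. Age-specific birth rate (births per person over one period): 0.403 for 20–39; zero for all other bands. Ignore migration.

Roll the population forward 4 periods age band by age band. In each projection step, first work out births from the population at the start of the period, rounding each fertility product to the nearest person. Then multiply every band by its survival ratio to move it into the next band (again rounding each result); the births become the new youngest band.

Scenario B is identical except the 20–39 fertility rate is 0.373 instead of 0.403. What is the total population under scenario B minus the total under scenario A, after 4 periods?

— Period 1 —
Births: 10000 × 0.403 = 4030
20–39: 15000 × 0.953 = 14295
40–59: 10000 × 0.948 = 9480
60+: 9000 × 0.926 + 5200 × 0.689 = 8334 + 3583 = 11917
→ [4030, 14295, 9480, 11917]
— Period 2 —
Births: 14295 × 0.403 = 5761
20–39: 4030 × 0.953 = 3841
40–59: 14295 × 0.948 = 13552
60+: 9480 × 0.926 + 11917 × 0.689 = 8778 + 8211 = 16989
→ [5761, 3841, 13552, 16989]
— Period 3 —
Births: 3841 × 0.403 = 1548
20–39: 5761 × 0.953 = 5490
40–59: 3841 × 0.948 = 3641
60+: 13552 × 0.926 + 16989 × 0.689 = 12549 + 11705 = 24254
→ [1548, 5490, 3641, 24254]
— Period 4 —
Births: 5490 × 0.403 = 2212
20–39: 1548 × 0.953 = 1475
40–59: 5490 × 0.948 = 5205
60+: 3641 × 0.926 + 24254 × 0.689 = 3372 + 16711 = 20083
→ [2212, 1475, 5205, 20083]
Scenario A total after 4 periods: 28975
Scenario B projection —
— Period 1 —
Births: 10000 × 0.373 = 3730
20–39: 15000 × 0.953 = 14295
40–59: 10000 × 0.948 = 9480
60+: 9000 × 0.926 + 5200 × 0.689 = 8334 + 3583 = 11917
→ [3730, 14295, 9480, 11917]
— Period 2 —
Births: 14295 × 0.373 = 5332
20–39: 3730 × 0.953 = 3555
40–59: 14295 × 0.948 = 13552
60+: 9480 × 0.926 + 11917 × 0.689 = 8778 + 8211 = 16989
→ [5332, 3555, 13552, 16989]
— Period 3 —
Births: 3555 × 0.373 = 1326
20–39: 5332 × 0.953 = 5081
40–59: 3555 × 0.948 = 3370
60+: 13552 × 0.926 + 16989 × 0.689 = 12549 + 11705 = 24254
→ [1326, 5081, 3370, 24254]
— Period 4 —
Births: 5081 × 0.373 = 1895
20–39: 1326 × 0.953 = 1264
40–59: 5081 × 0.948 = 4817
60+: 3370 × 0.926 + 24254 × 0.689 = 3121 + 16711 = 19832
→ [1895, 1264, 4817, 19832]
Scenario B total after 4 periods: 27808
Difference B − A = 27808 − 28975 = -1167

-1167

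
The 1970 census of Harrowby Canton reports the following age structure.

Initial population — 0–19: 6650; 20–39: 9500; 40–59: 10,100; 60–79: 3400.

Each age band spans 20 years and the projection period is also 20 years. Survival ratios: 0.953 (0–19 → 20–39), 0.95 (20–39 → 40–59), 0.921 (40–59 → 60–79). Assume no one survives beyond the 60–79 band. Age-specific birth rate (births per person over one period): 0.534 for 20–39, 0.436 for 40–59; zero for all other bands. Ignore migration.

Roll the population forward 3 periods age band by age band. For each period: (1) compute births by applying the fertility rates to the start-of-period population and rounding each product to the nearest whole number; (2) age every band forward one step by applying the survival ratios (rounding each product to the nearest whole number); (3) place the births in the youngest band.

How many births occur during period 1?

Numbering the groups 1..4 from youngest to oldest:
— Period 1 —
Births: 9500 × 0.534 = 5073, 10100 × 0.436 = 4404 ⇒ total 9477
Group 2: 6650 × 0.953 = 6337
Group 3: 9500 × 0.95 = 9025
Group 4: 10100 × 0.921 = 9302
→ [9477, 6337, 9025, 9302]

9477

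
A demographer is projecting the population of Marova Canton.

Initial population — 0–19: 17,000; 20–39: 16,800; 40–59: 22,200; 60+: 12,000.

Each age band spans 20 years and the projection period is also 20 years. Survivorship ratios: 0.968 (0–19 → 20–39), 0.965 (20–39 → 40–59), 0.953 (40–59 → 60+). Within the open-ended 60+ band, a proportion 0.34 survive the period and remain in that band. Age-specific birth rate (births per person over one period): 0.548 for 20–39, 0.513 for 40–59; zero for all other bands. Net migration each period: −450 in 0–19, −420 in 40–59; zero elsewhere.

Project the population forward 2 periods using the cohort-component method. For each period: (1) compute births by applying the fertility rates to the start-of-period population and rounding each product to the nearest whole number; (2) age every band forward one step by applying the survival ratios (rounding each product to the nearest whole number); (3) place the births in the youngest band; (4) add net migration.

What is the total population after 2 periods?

Numbering the bands 1..4 from youngest to oldest:
— Period 1 —
Births: 16800 × 0.548 = 9206 ; 22200 × 0.513 = 11389 ⇒ total 20595
Band 2: 17000 × 0.968 = 16456
Band 3: 16800 × 0.965 = 16212
Band 4: 22200 × 0.953 + 12000 × 0.34 = 21157 + 4080 = 25237
Net migration: Band 1 − 450 → 20145; Band 3 − 420 → 15792
Giving 20145 / 16456 / 15792 / 25237.
— Period 2 —
Births: 16456 × 0.548 = 9018 ; 15792 × 0.513 = 8101 ⇒ total 17119
Band 2: 20145 × 0.968 = 19500
Band 3: 16456 × 0.965 = 15880
Band 4: 15792 × 0.953 + 25237 × 0.34 = 15050 + 8581 = 23631
Net migration: Band 1 − 450 → 16669; Band 3 − 420 → 15460
Giving 16669 / 19500 / 15460 / 23631.
Total after period 2: 16669 + 19500 + 15460 + 23631 = 75260

75260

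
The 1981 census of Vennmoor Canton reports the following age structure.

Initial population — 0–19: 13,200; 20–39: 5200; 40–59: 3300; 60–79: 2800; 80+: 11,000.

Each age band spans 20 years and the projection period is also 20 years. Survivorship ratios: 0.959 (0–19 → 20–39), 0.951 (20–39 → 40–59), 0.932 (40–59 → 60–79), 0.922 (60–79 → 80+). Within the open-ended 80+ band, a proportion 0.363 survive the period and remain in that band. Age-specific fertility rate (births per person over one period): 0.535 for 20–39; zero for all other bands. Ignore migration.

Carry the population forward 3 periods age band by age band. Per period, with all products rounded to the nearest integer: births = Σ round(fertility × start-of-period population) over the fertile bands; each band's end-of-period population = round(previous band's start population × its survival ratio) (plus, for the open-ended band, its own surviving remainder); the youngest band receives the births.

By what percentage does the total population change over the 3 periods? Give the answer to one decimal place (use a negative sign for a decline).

-21.6

Numbering the bands 1..5 from youngest to oldest:
After projecting period 1:
Births: 5200 × 0.535 = 2782
Band 2: 13200 × 0.959 = 12659
Band 3: 5200 × 0.951 = 4945
Band 4: 3300 × 0.932 = 3076
Band 5: 2800 × 0.922 + 11000 × 0.363 = 2582 + 3993 = 6575
→ [2782, 12659, 4945, 3076, 6575]
After projecting period 2:
Births: 12659 × 0.535 = 6773
Band 2: 2782 × 0.959 = 2668
Band 3: 12659 × 0.951 = 12039
Band 4: 4945 × 0.932 = 4609
Band 5: 3076 × 0.922 + 6575 × 0.363 = 2836 + 2387 = 5223
→ [6773, 2668, 12039, 4609, 5223]
After projecting period 3:
Births: 2668 × 0.535 = 1427
Band 2: 6773 × 0.959 = 6495
Band 3: 2668 × 0.951 = 2537
Band 4: 12039 × 0.932 = 11220
Band 5: 4609 × 0.922 + 5223 × 0.363 = 4249 + 1896 = 6145
→ [1427, 6495, 2537, 11220, 6145]
Total: 35500 → 27824; change = -7676; percentage change = -21.6%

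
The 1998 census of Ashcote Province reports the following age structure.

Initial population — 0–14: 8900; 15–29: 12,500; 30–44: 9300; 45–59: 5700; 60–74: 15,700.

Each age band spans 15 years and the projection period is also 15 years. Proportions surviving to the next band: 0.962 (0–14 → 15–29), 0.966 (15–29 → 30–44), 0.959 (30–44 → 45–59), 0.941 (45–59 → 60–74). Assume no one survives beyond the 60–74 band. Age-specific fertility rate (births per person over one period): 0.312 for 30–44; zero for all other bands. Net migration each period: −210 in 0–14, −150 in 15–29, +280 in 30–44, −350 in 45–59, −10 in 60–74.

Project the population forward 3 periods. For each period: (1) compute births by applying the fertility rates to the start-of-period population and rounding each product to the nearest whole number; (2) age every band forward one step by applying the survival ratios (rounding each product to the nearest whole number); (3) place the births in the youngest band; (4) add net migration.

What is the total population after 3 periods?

(Bands numbered youngest = 1 to oldest = 5.)
Period 1.
Births: 9300 × 0.312 = 2902
Band 2: 8900 × 0.962 = 8562
Band 3: 12500 × 0.966 = 12075
Band 4: 9300 × 0.959 = 8919
Band 5: 5700 × 0.941 = 5364
Net migration: Band 1 − 210 → 2692; Band 2 − 150 → 8412; Band 3 + 280 → 12355; Band 4 − 350 → 8569; Band 5 − 10 → 5354
→ [2692, 8412, 12355, 8569, 5354]
Period 2.
Births: 12355 × 0.312 = 3855
Band 2: 2692 × 0.962 = 2590
Band 3: 8412 × 0.966 = 8126
Band 4: 12355 × 0.959 = 11848
Band 5: 8569 × 0.941 = 8063
Net migration: Band 1 − 210 → 3645; Band 2 − 150 → 2440; Band 3 + 280 → 8406; Band 4 − 350 → 11498; Band 5 − 10 → 8053
→ [3645, 2440, 8406, 11498, 8053]
Period 3.
Births: 8406 × 0.312 = 2623
Band 2: 3645 × 0.962 = 3506
Band 3: 2440 × 0.966 = 2357
Band 4: 8406 × 0.959 = 8061
Band 5: 11498 × 0.941 = 10820
Net migration: Band 1 − 210 → 2413; Band 2 − 150 → 3356; Band 3 + 280 → 2637; Band 4 − 350 → 7711; Band 5 − 10 → 10810
→ [2413, 3356, 2637, 7711, 10810]
Total after period 3: 2413 + 3356 + 2637 + 7711 + 10810 = 26927

26927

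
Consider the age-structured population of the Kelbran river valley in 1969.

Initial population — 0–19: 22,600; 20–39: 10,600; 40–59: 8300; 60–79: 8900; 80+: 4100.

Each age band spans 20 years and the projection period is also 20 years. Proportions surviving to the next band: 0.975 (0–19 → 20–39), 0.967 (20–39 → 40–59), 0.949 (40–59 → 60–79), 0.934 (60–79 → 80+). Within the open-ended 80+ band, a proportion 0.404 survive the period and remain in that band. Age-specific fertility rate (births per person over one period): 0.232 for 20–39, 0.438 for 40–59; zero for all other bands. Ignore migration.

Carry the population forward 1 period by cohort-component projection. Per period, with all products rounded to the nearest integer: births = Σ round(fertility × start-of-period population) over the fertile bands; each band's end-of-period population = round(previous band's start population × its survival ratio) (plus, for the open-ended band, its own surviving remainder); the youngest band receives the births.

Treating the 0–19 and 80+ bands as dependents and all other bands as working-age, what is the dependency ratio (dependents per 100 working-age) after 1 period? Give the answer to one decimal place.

40.0

Call the bands 1 to 5, youngest first.
Period 1:
Births: 10600 * 0.232 = 2459  |  8300 * 0.438 = 3635 → total 6094
Band 2: 22600 * 0.975 = 22035
Band 3: 10600 * 0.967 = 10250
Band 4: 8300 * 0.949 = 7877
Band 5: 8900 * 0.934 + 4100 * 0.404 = 8313 + 1656 = 9969
End of period: [6094, 22035, 10250, 7877, 9969]
Dependents (band 0–19 + band 80+) = 6094 + 9969 = 16063; working-age = 40162; ratio = 16063/40162 × 100 = 40.0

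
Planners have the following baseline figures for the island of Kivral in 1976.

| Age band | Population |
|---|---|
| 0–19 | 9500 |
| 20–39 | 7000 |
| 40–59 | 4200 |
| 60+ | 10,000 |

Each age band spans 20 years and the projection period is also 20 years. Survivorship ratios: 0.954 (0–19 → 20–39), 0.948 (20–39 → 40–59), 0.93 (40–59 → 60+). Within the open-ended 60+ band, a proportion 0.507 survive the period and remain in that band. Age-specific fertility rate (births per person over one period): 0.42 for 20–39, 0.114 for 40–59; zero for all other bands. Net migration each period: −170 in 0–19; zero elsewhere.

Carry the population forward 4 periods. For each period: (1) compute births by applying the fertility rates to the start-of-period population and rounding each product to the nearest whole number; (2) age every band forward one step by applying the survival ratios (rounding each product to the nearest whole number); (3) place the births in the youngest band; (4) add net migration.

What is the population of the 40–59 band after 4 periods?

Period 1.
Births: 7000 × 0.42 = 2940 ; 4200 × 0.114 = 479 ⇒ total 3419
20–39: 9500 × 0.954 = 9063
40–59: 7000 × 0.948 = 6636
60+: 4200 × 0.93 + 10000 × 0.507 = 3906 + 5070 = 8976
Net migration: 0–19 − 170 → 3249
Population now: 0–19=3249, 20–39=9063, 40–59=6636, 60+=8976
Period 2.
Births: 9063 × 0.42 = 3806 ; 6636 × 0.114 = 757 ⇒ total 4563
20–39: 3249 × 0.954 = 3100
40–59: 9063 × 0.948 = 8592
60+: 6636 × 0.93 + 8976 × 0.507 = 6171 + 4551 = 10722
Net migration: 0–19 − 170 → 4393
Population now: 0–19=4393, 20–39=3100, 40–59=8592, 60+=10722
Period 3.
Births: 3100 × 0.42 = 1302 ; 8592 × 0.114 = 979 ⇒ total 2281
20–39: 4393 × 0.954 = 4191
40–59: 3100 × 0.948 = 2939
60+: 8592 × 0.93 + 10722 × 0.507 = 7991 + 5436 = 13427
Net migration: 0–19 − 170 → 2111
Population now: 0–19=2111, 20–39=4191, 40–59=2939, 60+=13427
Period 4.
Births: 4191 × 0.42 = 1760 ; 2939 × 0.114 = 335 ⇒ total 2095
20–39: 2111 × 0.954 = 2014
40–59: 4191 × 0.948 = 3973
60+: 2939 × 0.93 + 13427 × 0.507 = 2733 + 6807 = 9540
Net migration: 0–19 − 170 → 1925
Population now: 0–19=1925, 20–39=2014, 40–59=3973, 60+=9540

3973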